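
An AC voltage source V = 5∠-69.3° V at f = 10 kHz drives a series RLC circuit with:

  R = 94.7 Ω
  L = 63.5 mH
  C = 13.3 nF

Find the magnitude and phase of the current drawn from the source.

Step 1 — Angular frequency: ω = 2π·f = 2π·1e+04 = 6.283e+04 rad/s.
Step 2 — Component impedances:
  R: Z = R = 94.7 Ω
  L: Z = jωL = j·6.283e+04·0.0635 = 0 + j3990 Ω
  C: Z = 1/(jωC) = -j/(ω·C) = 0 - j1197 Ω
Step 3 — Series combination: Z_total = R + L + C = 94.7 + j2793 Ω = 2795∠88.1° Ω.
Step 4 — Source phasor: V = 5∠-69.3° V = 1.767 - j4.677 V.
Step 5 — Ohm's law: I = V / Z_total = (1.767 - j4.677) / (94.7 + j2793) = -0.001651 - j0.0006887 A.
Step 6 — Convert to polar: |I| = 0.001789 A, ∠I = -157.4°.

I = 0.001789∠-157.4° A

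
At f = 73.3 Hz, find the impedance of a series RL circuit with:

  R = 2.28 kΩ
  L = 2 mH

Step 1 — Angular frequency: ω = 2π·f = 2π·73.3 = 460.6 rad/s.
Step 2 — Component impedances:
  R: Z = R = 2280 Ω
  L: Z = jωL = j·460.6·0.002 = 0 + j0.9211 Ω
Step 3 — Series combination: Z_total = R + L = 2280 + j0.9211 Ω = 2280∠0.0° Ω.

Z = 2280 + j0.9211 Ω = 2280∠0.0° Ω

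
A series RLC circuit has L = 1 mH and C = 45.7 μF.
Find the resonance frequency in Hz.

Step 1 — Resonance condition Im(Z)=0 gives ω₀ = 1/√(LC).
Step 2 — ω₀ = 1/√(0.001·4.57e-05) = 4678 rad/s.
Step 3 — f₀ = ω₀/(2π) = 744.5 Hz.

f₀ = 744.5 Hz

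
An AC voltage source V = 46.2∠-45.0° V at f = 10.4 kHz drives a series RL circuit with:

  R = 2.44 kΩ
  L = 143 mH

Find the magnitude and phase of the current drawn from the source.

Step 1 — Angular frequency: ω = 2π·f = 2π·1.04e+04 = 6.535e+04 rad/s.
Step 2 — Component impedances:
  R: Z = R = 2440 Ω
  L: Z = jωL = j·6.535e+04·0.143 = 0 + j9344 Ω
Step 3 — Series combination: Z_total = R + L = 2440 + j9344 Ω = 9658∠75.4° Ω.
Step 4 — Source phasor: V = 46.2∠-45.0° V = 32.67 - j32.67 V.
Step 5 — Ohm's law: I = V / Z_total = (32.67 - j32.67) / (2440 + j9344) = -0.002418 - j0.004128 A.
Step 6 — Convert to polar: |I| = 0.004784 A, ∠I = -120.4°.

I = 0.004784∠-120.4° A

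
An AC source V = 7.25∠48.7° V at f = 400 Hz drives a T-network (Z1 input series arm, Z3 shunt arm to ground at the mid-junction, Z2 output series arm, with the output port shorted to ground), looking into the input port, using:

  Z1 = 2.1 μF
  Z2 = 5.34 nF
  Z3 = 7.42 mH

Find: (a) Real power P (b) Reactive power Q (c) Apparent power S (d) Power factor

Step 1 — Angular frequency: ω = 2π·f = 2π·400 = 2513 rad/s.
Step 2 — Component impedances:
  Z1: Z = 1/(jωC) = -j/(ω·C) = 0 - j189.5 Ω
  Z2: Z = 1/(jωC) = -j/(ω·C) = 0 - j7.451e+04 Ω
  Z3: Z = jωL = j·2513·0.00742 = 0 + j18.65 Ω
Step 3 — With the output port shorted to ground, the output series arm Z2 runs from the junction to ground; the shunt arm Z3 also runs from the junction to ground. They appear in parallel: Z3 || Z2 = 0 + j18.65 Ω.
Step 4 — Series with input arm Z1: Z_in = Z1 + (Z3 || Z2) = 0 - j170.8 Ω = 170.8∠-90.0° Ω.
Step 5 — Source phasor: V = 7.25∠48.7° V = 4.785 + j5.447 V.
Step 6 — Current: I = V / Z = -0.03189 + j0.02801 A = 0.04244∠138.7° A.
Step 7 — Complex power: S = V·I* = 0 - j0.3077 VA.
Step 8 — Real power: P = Re(S) = 0 W.
Step 9 — Reactive power: Q = Im(S) = -0.3077 VAR.
Step 10 — Apparent power: |S| = 0.3077 VA.
Step 11 — Power factor: PF = P/|S| = 0 (leading).

(a) P = 0 W  (b) Q = -0.3077 VAR  (c) S = 0.3077 VA  (d) PF = 0 (leading)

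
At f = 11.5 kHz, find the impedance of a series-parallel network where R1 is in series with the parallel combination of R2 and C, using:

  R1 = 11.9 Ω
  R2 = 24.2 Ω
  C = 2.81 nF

Step 1 — Angular frequency: ω = 2π·f = 2π·1.15e+04 = 7.226e+04 rad/s.
Step 2 — Component impedances:
  R1: Z = R = 11.9 Ω
  R2: Z = R = 24.2 Ω
  C: Z = 1/(jωC) = -j/(ω·C) = 0 - j4925 Ω
Step 3 — Parallel branch: R2 || C = 1/(1/R2 + 1/C) = 24.2 - j0.1189 Ω.
Step 4 — Series with R1: Z_total = R1 + (R2 || C) = 36.1 - j0.1189 Ω = 36.1∠-0.2° Ω.

Z = 36.1 - j0.1189 Ω = 36.1∠-0.2° Ω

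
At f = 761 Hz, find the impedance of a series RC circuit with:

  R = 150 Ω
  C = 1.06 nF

Step 1 — Angular frequency: ω = 2π·f = 2π·761 = 4782 rad/s.
Step 2 — Component impedances:
  R: Z = R = 150 Ω
  C: Z = 1/(jωC) = -j/(ω·C) = 0 - j1.973e+05 Ω
Step 3 — Series combination: Z_total = R + C = 150 - j1.973e+05 Ω = 1.973e+05∠-90.0° Ω.

Z = 150 - j1.973e+05 Ω = 1.973e+05∠-90.0° Ω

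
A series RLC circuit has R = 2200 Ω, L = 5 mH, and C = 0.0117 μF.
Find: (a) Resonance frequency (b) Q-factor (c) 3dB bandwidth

Step 1 — Resonance: ω₀ = 1/√(LC) = 1/√(0.005·1.17e-08) = 1.307e+05 rad/s.
Step 2 — f₀ = ω₀/(2π) = 2.081e+04 Hz.
Step 3 — Series Q: Q = ω₀L/R = 1.307e+05·0.005/2200 = 0.2971.
Step 4 — Bandwidth: Δω = ω₀/Q = 4.4e+05 rad/s; BW = Δω/(2π) = 7.003e+04 Hz.

(a) f₀ = 2.081e+04 Hz  (b) Q = 0.2971  (c) BW = 7.003e+04 Hz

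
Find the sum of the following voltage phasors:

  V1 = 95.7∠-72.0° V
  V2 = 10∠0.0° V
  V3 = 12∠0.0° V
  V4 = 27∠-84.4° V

Step 1 — Convert each phasor to rectangular form:
  V1 = 95.7·(cos(-72.0°) + j·sin(-72.0°)) = 29.57 - j91.02 V
  V2 = 10·(cos(0.0°) + j·sin(0.0°)) = 10 V
  V3 = 12·(cos(0.0°) + j·sin(0.0°)) = 12 V
  V4 = 27·(cos(-84.4°) + j·sin(-84.4°)) = 2.635 - j26.87 V
Step 2 — Sum components: V_total = 54.21 - j117.9 V.
Step 3 — Convert to polar: |V_total| = 129.8 V, ∠V_total = -65.3°.

V_total = 129.8∠-65.3° V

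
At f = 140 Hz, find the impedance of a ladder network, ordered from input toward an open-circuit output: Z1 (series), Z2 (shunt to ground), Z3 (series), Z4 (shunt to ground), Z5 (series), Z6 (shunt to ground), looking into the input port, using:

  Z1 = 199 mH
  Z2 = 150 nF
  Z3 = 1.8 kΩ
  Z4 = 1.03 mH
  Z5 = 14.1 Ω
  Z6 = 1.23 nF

Step 1 — Angular frequency: ω = 2π·f = 2π·140 = 879.6 rad/s.
Step 2 — Component impedances:
  Z1: Z = jωL = j·879.6·0.199 = 0 + j175 Ω
  Z2: Z = 1/(jωC) = -j/(ω·C) = 0 - j7579 Ω
  Z3: Z = R = 1800 Ω
  Z4: Z = jωL = j·879.6·0.00103 = 0 + j0.906 Ω
  Z5: Z = R = 14.1 Ω
  Z6: Z = 1/(jωC) = -j/(ω·C) = 0 - j9.242e+05 Ω
Step 3 — Ladder network (open output): work backward from the far end, alternating series and parallel combinations. Z_in = 1704 - j228.9 Ω = 1720∠-7.6° Ω.

Z = 1704 - j228.9 Ω = 1720∠-7.6° Ω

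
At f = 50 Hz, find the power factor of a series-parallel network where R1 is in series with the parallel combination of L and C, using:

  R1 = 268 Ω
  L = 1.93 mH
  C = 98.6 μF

Step 1 — Angular frequency: ω = 2π·f = 2π·50 = 314.2 rad/s.
Step 2 — Component impedances:
  R1: Z = R = 268 Ω
  L: Z = jωL = j·314.2·0.00193 = 0 + j0.6063 Ω
  C: Z = 1/(jωC) = -j/(ω·C) = 0 - j32.28 Ω
Step 3 — Parallel branch: L || C = 1/(1/L + 1/C) = 0 + j0.6179 Ω.
Step 4 — Series with R1: Z_total = R1 + (L || C) = 268 + j0.6179 Ω = 268∠0.1° Ω.
Step 5 — Power factor: PF = cos(φ) = Re(Z)/|Z| = 268/268 = 1.
Step 6 — Type: Im(Z) = 0.6179 ⇒ lagging (phase φ = 0.1°).

PF = 1 (lagging, φ = 0.1°)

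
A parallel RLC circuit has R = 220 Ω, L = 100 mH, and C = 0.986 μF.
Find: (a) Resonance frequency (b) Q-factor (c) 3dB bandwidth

Step 1 — Resonance: ω₀ = 1/√(LC) = 1/√(0.1·9.86e-07) = 3185 rad/s.
Step 2 — f₀ = ω₀/(2π) = 506.9 Hz.
Step 3 — Parallel Q: Q = R/(ω₀L) = 220/(3185·0.1) = 0.6908.
Step 4 — Bandwidth: Δω = ω₀/Q = 4610 rad/s; BW = Δω/(2π) = 733.7 Hz.

(a) f₀ = 506.9 Hz  (b) Q = 0.6908  (c) BW = 733.7 Hz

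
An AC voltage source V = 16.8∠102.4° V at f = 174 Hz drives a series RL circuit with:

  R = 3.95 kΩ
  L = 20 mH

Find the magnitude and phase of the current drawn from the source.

Step 1 — Angular frequency: ω = 2π·f = 2π·174 = 1093 rad/s.
Step 2 — Component impedances:
  R: Z = R = 3950 Ω
  L: Z = jωL = j·1093·0.02 = 0 + j21.87 Ω
Step 3 — Series combination: Z_total = R + L = 3950 + j21.87 Ω = 3950∠0.3° Ω.
Step 4 — Source phasor: V = 16.8∠102.4° V = -3.608 + j16.41 V.
Step 5 — Ohm's law: I = V / Z_total = (-3.608 + j16.41) / (3950 + j21.87) = -0.0008903 + j0.004159 A.
Step 6 — Convert to polar: |I| = 0.004253 A, ∠I = 102.1°.

I = 0.004253∠102.1° A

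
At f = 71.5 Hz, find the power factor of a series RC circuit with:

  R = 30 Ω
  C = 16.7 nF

Step 1 — Angular frequency: ω = 2π·f = 2π·71.5 = 449.2 rad/s.
Step 2 — Component impedances:
  R: Z = R = 30 Ω
  C: Z = 1/(jωC) = -j/(ω·C) = 0 - j1.333e+05 Ω
Step 3 — Series combination: Z_total = R + C = 30 - j1.333e+05 Ω = 1.333e+05∠-90.0° Ω.
Step 4 — Power factor: PF = cos(φ) = Re(Z)/|Z| = 30/1.333e+05 = 0.0002251.
Step 5 — Type: Im(Z) = -1.333e+05 ⇒ leading (phase φ = -90.0°).

PF = 0.0002251 (leading, φ = -90.0°)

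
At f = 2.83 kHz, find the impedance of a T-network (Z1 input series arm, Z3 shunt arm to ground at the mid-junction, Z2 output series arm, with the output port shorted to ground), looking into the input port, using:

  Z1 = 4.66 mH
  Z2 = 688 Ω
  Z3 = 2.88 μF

Step 1 — Angular frequency: ω = 2π·f = 2π·2830 = 1.778e+04 rad/s.
Step 2 — Component impedances:
  Z1: Z = jωL = j·1.778e+04·0.00466 = 0 + j82.86 Ω
  Z2: Z = R = 688 Ω
  Z3: Z = 1/(jωC) = -j/(ω·C) = 0 - j19.53 Ω
Step 3 — With the output port shorted to ground, the output series arm Z2 runs from the junction to ground; the shunt arm Z3 also runs from the junction to ground. They appear in parallel: Z3 || Z2 = 0.5538 - j19.51 Ω.
Step 4 — Series with input arm Z1: Z_in = Z1 + (Z3 || Z2) = 0.5538 + j63.35 Ω = 63.35∠89.5° Ω.

Z = 0.5538 + j63.35 Ω = 63.35∠89.5° Ω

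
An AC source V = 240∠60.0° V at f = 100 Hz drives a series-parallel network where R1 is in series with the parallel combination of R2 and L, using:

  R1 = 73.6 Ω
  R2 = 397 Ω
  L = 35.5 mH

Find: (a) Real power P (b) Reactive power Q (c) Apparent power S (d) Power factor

Step 1 — Angular frequency: ω = 2π·f = 2π·100 = 628.3 rad/s.
Step 2 — Component impedances:
  R1: Z = R = 73.6 Ω
  R2: Z = R = 397 Ω
  L: Z = jωL = j·628.3·0.0355 = 0 + j22.31 Ω
Step 3 — Parallel branch: R2 || L = 1/(1/R2 + 1/L) = 1.249 + j22.24 Ω.
Step 4 — Series with R1: Z_total = R1 + (R2 || L) = 74.85 + j22.24 Ω = 78.08∠16.5° Ω.
Step 5 — Source phasor: V = 240∠60.0° V = 120 + j207.8 V.
Step 6 — Current: I = V / Z = 2.231 + j2.114 A = 3.074∠43.5° A.
Step 7 — Complex power: S = V·I* = 707.1 + j210.1 VA.
Step 8 — Real power: P = Re(S) = 707.1 W.
Step 9 — Reactive power: Q = Im(S) = 210.1 VAR.
Step 10 — Apparent power: |S| = 737.7 VA.
Step 11 — Power factor: PF = P/|S| = 0.9586 (lagging).

(a) P = 707.1 W  (b) Q = 210.1 VAR  (c) S = 737.7 VA  (d) PF = 0.9586 (lagging)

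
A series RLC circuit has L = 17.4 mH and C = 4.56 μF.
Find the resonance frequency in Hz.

Step 1 — Resonance condition Im(Z)=0 gives ω₀ = 1/√(LC).
Step 2 — ω₀ = 1/√(0.0174·4.56e-06) = 3550 rad/s.
Step 3 — f₀ = ω₀/(2π) = 565 Hz.

f₀ = 565 Hz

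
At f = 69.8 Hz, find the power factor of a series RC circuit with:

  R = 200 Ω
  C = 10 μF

Step 1 — Angular frequency: ω = 2π·f = 2π·69.8 = 438.6 rad/s.
Step 2 — Component impedances:
  R: Z = R = 200 Ω
  C: Z = 1/(jωC) = -j/(ω·C) = 0 - j228 Ω
Step 3 — Series combination: Z_total = R + C = 200 - j228 Ω = 303.3∠-48.7° Ω.
Step 4 — Power factor: PF = cos(φ) = Re(Z)/|Z| = 200/303.3 = 0.6594.
Step 5 — Type: Im(Z) = -228 ⇒ leading (phase φ = -48.7°).

PF = 0.6594 (leading, φ = -48.7°)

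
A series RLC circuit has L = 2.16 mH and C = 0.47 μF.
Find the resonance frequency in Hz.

Step 1 — Resonance condition Im(Z)=0 gives ω₀ = 1/√(LC).
Step 2 — ω₀ = 1/√(0.00216·4.7e-07) = 3.139e+04 rad/s.
Step 3 — f₀ = ω₀/(2π) = 4995 Hz.

f₀ = 4995 Hz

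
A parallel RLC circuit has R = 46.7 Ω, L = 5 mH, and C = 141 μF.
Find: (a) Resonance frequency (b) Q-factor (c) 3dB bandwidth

Step 1 — Resonance: ω₀ = 1/√(LC) = 1/√(0.005·0.000141) = 1191 rad/s.
Step 2 — f₀ = ω₀/(2π) = 189.6 Hz.
Step 3 — Parallel Q: Q = R/(ω₀L) = 46.7/(1191·0.005) = 7.842.
Step 4 — Bandwidth: Δω = ω₀/Q = 151.9 rad/s; BW = Δω/(2π) = 24.17 Hz.

(a) f₀ = 189.6 Hz  (b) Q = 7.842  (c) BW = 24.17 Hz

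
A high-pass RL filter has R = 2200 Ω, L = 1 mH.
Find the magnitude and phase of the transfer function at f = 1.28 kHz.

Step 1 — Angular frequency: ω = 2π·1280 = 8042 rad/s.
Step 2 — Transfer function: H(jω) = jωL/(R + jωL).
Step 3 — Numerator jωL = j·8.042; denominator R + jωL = 2200 + j8.042.
Step 4 — H = 1.336e-05 + j0.003656.
Step 5 — Magnitude: |H| = 0.003656 (-48.7 dB); phase: φ = 89.8°.

|H| = 0.003656 (-48.7 dB), φ = 89.8°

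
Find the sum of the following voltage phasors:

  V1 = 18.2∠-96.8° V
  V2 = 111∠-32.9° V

Step 1 — Convert each phasor to rectangular form:
  V1 = 18.2·(cos(-96.8°) + j·sin(-96.8°)) = -2.155 - j18.07 V
  V2 = 111·(cos(-32.9°) + j·sin(-32.9°)) = 93.2 - j60.29 V
Step 2 — Sum components: V_total = 91.04 - j78.36 V.
Step 3 — Convert to polar: |V_total| = 120.1 V, ∠V_total = -40.7°.

V_total = 120.1∠-40.7° V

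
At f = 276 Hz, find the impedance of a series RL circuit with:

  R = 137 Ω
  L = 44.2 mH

Step 1 — Angular frequency: ω = 2π·f = 2π·276 = 1734 rad/s.
Step 2 — Component impedances:
  R: Z = R = 137 Ω
  L: Z = jωL = j·1734·0.0442 = 0 + j76.65 Ω
Step 3 — Series combination: Z_total = R + L = 137 + j76.65 Ω = 157∠29.2° Ω.

Z = 137 + j76.65 Ω = 157∠29.2° Ω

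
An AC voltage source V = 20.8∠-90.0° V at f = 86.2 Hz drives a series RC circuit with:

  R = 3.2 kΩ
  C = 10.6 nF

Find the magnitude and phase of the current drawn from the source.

Step 1 — Angular frequency: ω = 2π·f = 2π·86.2 = 541.6 rad/s.
Step 2 — Component impedances:
  R: Z = R = 3200 Ω
  C: Z = 1/(jωC) = -j/(ω·C) = 0 - j1.742e+05 Ω
Step 3 — Series combination: Z_total = R + C = 3200 - j1.742e+05 Ω = 1.742e+05∠-88.9° Ω.
Step 4 — Source phasor: V = 20.8∠-90.0° V = 0 - j20.8 V.
Step 5 — Ohm's law: I = V / Z_total = (0 - j20.8) / (3200 - j1.742e+05) = 0.0001194 - j2.193e-06 A.
Step 6 — Convert to polar: |I| = 0.0001194 A, ∠I = -1.1°.

I = 0.0001194∠-1.1° A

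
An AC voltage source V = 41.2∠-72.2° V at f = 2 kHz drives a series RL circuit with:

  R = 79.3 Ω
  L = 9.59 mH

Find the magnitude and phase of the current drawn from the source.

Step 1 — Angular frequency: ω = 2π·f = 2π·2000 = 1.257e+04 rad/s.
Step 2 — Component impedances:
  R: Z = R = 79.3 Ω
  L: Z = jωL = j·1.257e+04·0.00959 = 0 + j120.5 Ω
Step 3 — Series combination: Z_total = R + L = 79.3 + j120.5 Ω = 144.3∠56.7° Ω.
Step 4 — Source phasor: V = 41.2∠-72.2° V = 12.59 - j39.23 V.
Step 5 — Ohm's law: I = V / Z_total = (12.59 - j39.23) / (79.3 + j120.5) = -0.1792 - j0.2224 A.
Step 6 — Convert to polar: |I| = 0.2856 A, ∠I = -128.9°.

I = 0.2856∠-128.9° A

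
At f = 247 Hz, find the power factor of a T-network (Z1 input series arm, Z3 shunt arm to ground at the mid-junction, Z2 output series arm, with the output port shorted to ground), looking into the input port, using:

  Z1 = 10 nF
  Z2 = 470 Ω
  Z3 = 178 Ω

Step 1 — Angular frequency: ω = 2π·f = 2π·247 = 1552 rad/s.
Step 2 — Component impedances:
  Z1: Z = 1/(jωC) = -j/(ω·C) = 0 - j6.444e+04 Ω
  Z2: Z = R = 470 Ω
  Z3: Z = R = 178 Ω
Step 3 — With the output port shorted to ground, the output series arm Z2 runs from the junction to ground; the shunt arm Z3 also runs from the junction to ground. They appear in parallel: Z3 || Z2 = 129.1 Ω.
Step 4 — Series with input arm Z1: Z_in = Z1 + (Z3 || Z2) = 129.1 - j6.444e+04 Ω = 6.444e+04∠-89.9° Ω.
Step 5 — Power factor: PF = cos(φ) = Re(Z)/|Z| = 129.1/64435 = 0.002004.
Step 6 — Type: Im(Z) = -6.444e+04 ⇒ leading (phase φ = -89.9°).

PF = 0.002004 (leading, φ = -89.9°)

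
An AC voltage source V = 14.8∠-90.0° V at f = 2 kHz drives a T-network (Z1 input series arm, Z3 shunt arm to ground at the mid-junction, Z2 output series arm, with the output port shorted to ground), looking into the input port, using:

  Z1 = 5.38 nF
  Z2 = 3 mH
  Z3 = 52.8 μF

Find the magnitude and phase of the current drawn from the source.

Step 1 — Angular frequency: ω = 2π·f = 2π·2000 = 1.257e+04 rad/s.
Step 2 — Component impedances:
  Z1: Z = 1/(jωC) = -j/(ω·C) = 0 - j1.479e+04 Ω
  Z2: Z = jωL = j·1.257e+04·0.003 = 0 + j37.7 Ω
  Z3: Z = 1/(jωC) = -j/(ω·C) = 0 - j1.507 Ω
Step 3 — With the output port shorted to ground, the output series arm Z2 runs from the junction to ground; the shunt arm Z3 also runs from the junction to ground. They appear in parallel: Z3 || Z2 = 0 - j1.57 Ω.
Step 4 — Series with input arm Z1: Z_in = Z1 + (Z3 || Z2) = 0 - j1.479e+04 Ω = 1.479e+04∠-90.0° Ω.
Step 5 — Source phasor: V = 14.8∠-90.0° V = 0 - j14.8 V.
Step 6 — Ohm's law: I = V / Z_total = (0 - j14.8) / (0 - j1.479e+04) = 0.001 A.
Step 7 — Convert to polar: |I| = 0.001 A, ∠I = 0.0°.

I = 0.001∠0.0° A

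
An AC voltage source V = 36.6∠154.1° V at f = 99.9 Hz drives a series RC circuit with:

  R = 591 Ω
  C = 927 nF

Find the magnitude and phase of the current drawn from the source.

Step 1 — Angular frequency: ω = 2π·f = 2π·99.9 = 627.7 rad/s.
Step 2 — Component impedances:
  R: Z = R = 591 Ω
  C: Z = 1/(jωC) = -j/(ω·C) = 0 - j1719 Ω
Step 3 — Series combination: Z_total = R + C = 591 - j1719 Ω = 1817∠-71.0° Ω.
Step 4 — Source phasor: V = 36.6∠154.1° V = -32.92 + j15.99 V.
Step 5 — Ohm's law: I = V / Z_total = (-32.92 + j15.99) / (591 - j1719) = -0.01421 - j0.01427 A.
Step 6 — Convert to polar: |I| = 0.02014 A, ∠I = -134.9°.

I = 0.02014∠-134.9° A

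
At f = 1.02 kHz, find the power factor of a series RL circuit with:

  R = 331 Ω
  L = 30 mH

Step 1 — Angular frequency: ω = 2π·f = 2π·1020 = 6409 rad/s.
Step 2 — Component impedances:
  R: Z = R = 331 Ω
  L: Z = jωL = j·6409·0.03 = 0 + j192.3 Ω
Step 3 — Series combination: Z_total = R + L = 331 + j192.3 Ω = 382.8∠30.2° Ω.
Step 4 — Power factor: PF = cos(φ) = Re(Z)/|Z| = 331/382.8 = 0.8647.
Step 5 — Type: Im(Z) = 192.3 ⇒ lagging (phase φ = 30.2°).

PF = 0.8647 (lagging, φ = 30.2°)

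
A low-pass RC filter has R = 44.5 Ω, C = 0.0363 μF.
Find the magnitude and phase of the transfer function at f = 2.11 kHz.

Step 1 — Angular frequency: ω = 2π·2110 = 1.326e+04 rad/s.
Step 2 — Transfer function: H(jω) = 1/(1 + jωRC).
Step 3 — Denominator: 1 + jωRC = 1 + j·1.326e+04·44.5·3.63e-08 = 1 + j0.02142.
Step 4 — H = 0.9995 - j0.02141.
Step 5 — Magnitude: |H| = 0.9998 (-0.0 dB); phase: φ = -1.2°.

|H| = 0.9998 (-0.0 dB), φ = -1.2°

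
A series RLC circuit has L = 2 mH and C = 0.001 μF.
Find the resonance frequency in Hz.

Step 1 — Resonance condition Im(Z)=0 gives ω₀ = 1/√(LC).
Step 2 — ω₀ = 1/√(0.002·1e-09) = 7.071e+05 rad/s.
Step 3 — f₀ = ω₀/(2π) = 1.125e+05 Hz.

f₀ = 1.125e+05 Hz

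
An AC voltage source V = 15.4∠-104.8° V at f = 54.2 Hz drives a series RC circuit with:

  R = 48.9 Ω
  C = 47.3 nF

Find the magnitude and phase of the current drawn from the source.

Step 1 — Angular frequency: ω = 2π·f = 2π·54.2 = 340.5 rad/s.
Step 2 — Component impedances:
  R: Z = R = 48.9 Ω
  C: Z = 1/(jωC) = -j/(ω·C) = 0 - j6.208e+04 Ω
Step 3 — Series combination: Z_total = R + C = 48.9 - j6.208e+04 Ω = 6.208e+04∠-90.0° Ω.
Step 4 — Source phasor: V = 15.4∠-104.8° V = -3.934 - j14.89 V.
Step 5 — Ohm's law: I = V / Z_total = (-3.934 - j14.89) / (48.9 - j6.208e+04) = 0.0002398 - j6.356e-05 A.
Step 6 — Convert to polar: |I| = 0.0002481 A, ∠I = -14.8°.

I = 0.0002481∠-14.8° A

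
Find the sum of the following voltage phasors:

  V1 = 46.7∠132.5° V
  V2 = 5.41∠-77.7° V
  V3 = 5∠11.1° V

Step 1 — Convert each phasor to rectangular form:
  V1 = 46.7·(cos(132.5°) + j·sin(132.5°)) = -31.55 + j34.43 V
  V2 = 5.41·(cos(-77.7°) + j·sin(-77.7°)) = 1.152 - j5.286 V
  V3 = 5·(cos(11.1°) + j·sin(11.1°)) = 4.906 + j0.9626 V
Step 2 — Sum components: V_total = -25.49 + j30.11 V.
Step 3 — Convert to polar: |V_total| = 39.45 V, ∠V_total = 130.3°.

V_total = 39.45∠130.3° V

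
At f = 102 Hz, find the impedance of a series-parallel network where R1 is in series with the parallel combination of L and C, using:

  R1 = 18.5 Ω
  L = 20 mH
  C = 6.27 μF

Step 1 — Angular frequency: ω = 2π·f = 2π·102 = 640.9 rad/s.
Step 2 — Component impedances:
  R1: Z = R = 18.5 Ω
  L: Z = jωL = j·640.9·0.02 = 0 + j12.82 Ω
  C: Z = 1/(jωC) = -j/(ω·C) = 0 - j248.9 Ω
Step 3 — Parallel branch: L || C = 1/(1/L + 1/C) = 0 + j13.51 Ω.
Step 4 — Series with R1: Z_total = R1 + (L || C) = 18.5 + j13.51 Ω = 22.91∠36.1° Ω.

Z = 18.5 + j13.51 Ω = 22.91∠36.1° Ω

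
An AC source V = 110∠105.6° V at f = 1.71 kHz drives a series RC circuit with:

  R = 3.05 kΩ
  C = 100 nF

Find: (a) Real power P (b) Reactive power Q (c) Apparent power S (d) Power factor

Step 1 — Angular frequency: ω = 2π·f = 2π·1710 = 1.074e+04 rad/s.
Step 2 — Component impedances:
  R: Z = R = 3050 Ω
  C: Z = 1/(jωC) = -j/(ω·C) = 0 - j930.7 Ω
Step 3 — Series combination: Z_total = R + C = 3050 - j930.7 Ω = 3189∠-17.0° Ω.
Step 4 — Source phasor: V = 110∠105.6° V = -29.58 + j105.9 V.
Step 5 — Current: I = V / Z = -0.01857 + j0.02907 A = 0.0345∠122.6° A.
Step 6 — Complex power: S = V·I* = 3.629 - j1.107 VA.
Step 7 — Real power: P = Re(S) = 3.629 W.
Step 8 — Reactive power: Q = Im(S) = -1.107 VAR.
Step 9 — Apparent power: |S| = 3.794 VA.
Step 10 — Power factor: PF = P/|S| = 0.9565 (leading).

(a) P = 3.629 W  (b) Q = -1.107 VAR  (c) S = 3.794 VA  (d) PF = 0.9565 (leading)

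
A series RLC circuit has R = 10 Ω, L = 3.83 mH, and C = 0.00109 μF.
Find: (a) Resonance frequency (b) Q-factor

Step 1 — Resonance condition Im(Z)=0 gives ω₀ = 1/√(LC).
Step 2 — ω₀ = 1/√(0.00383·1.09e-09) = 4.894e+05 rad/s.
Step 3 — f₀ = ω₀/(2π) = 7.789e+04 Hz.
Step 4 — Series Q: Q = ω₀L/R = 4.894e+05·0.00383/10 = 187.5.

(a) f₀ = 7.789e+04 Hz  (b) Q = 187.5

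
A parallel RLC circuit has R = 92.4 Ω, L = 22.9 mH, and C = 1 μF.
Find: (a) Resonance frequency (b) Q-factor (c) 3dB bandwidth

Step 1 — Resonance: ω₀ = 1/√(LC) = 1/√(0.0229·1e-06) = 6608 rad/s.
Step 2 — f₀ = ω₀/(2π) = 1052 Hz.
Step 3 — Parallel Q: Q = R/(ω₀L) = 92.4/(6608·0.0229) = 0.6106.
Step 4 — Bandwidth: Δω = ω₀/Q = 1.082e+04 rad/s; BW = Δω/(2π) = 1722 Hz.

(a) f₀ = 1052 Hz  (b) Q = 0.6106  (c) BW = 1722 Hz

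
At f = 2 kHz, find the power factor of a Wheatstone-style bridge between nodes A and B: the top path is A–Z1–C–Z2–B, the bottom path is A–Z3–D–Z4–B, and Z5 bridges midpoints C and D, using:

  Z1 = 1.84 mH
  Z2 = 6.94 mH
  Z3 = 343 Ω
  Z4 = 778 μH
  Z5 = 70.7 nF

Step 1 — Angular frequency: ω = 2π·f = 2π·2000 = 1.257e+04 rad/s.
Step 2 — Component impedances:
  Z1: Z = jωL = j·1.257e+04·0.00184 = 0 + j23.12 Ω
  Z2: Z = jωL = j·1.257e+04·0.00694 = 0 + j87.21 Ω
  Z3: Z = R = 343 Ω
  Z4: Z = jωL = j·1.257e+04·0.000778 = 0 + j9.777 Ω
  Z5: Z = 1/(jωC) = -j/(ω·C) = 0 - j1126 Ω
Step 3 — Bridge requires nodal analysis (the Z5 bridge couples midpoints C and D, so the two paths cannot be reduced to a simple series/parallel combination). Setting node B to ground and injecting 1 A at node A, the 3-node admittance system at A, C, D solves to V_A = Z_AB = 35.88 + j104.2 Ω = 110.2∠71.0° Ω.
Step 4 — Power factor: PF = cos(φ) = Re(Z)/|Z| = 35.88/110.2 = 0.3256.
Step 5 — Type: Im(Z) = 104.2 ⇒ lagging (phase φ = 71.0°).

PF = 0.3256 (lagging, φ = 71.0°)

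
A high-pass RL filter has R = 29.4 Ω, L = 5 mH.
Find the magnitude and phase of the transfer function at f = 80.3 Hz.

Step 1 — Angular frequency: ω = 2π·80.3 = 504.5 rad/s.
Step 2 — Transfer function: H(jω) = jωL/(R + jωL).
Step 3 — Numerator jωL = j·2.523; denominator R + jωL = 29.4 + j2.523.
Step 4 — H = 0.007309 + j0.08518.
Step 5 — Magnitude: |H| = 0.08549 (-21.4 dB); phase: φ = 85.1°.

|H| = 0.08549 (-21.4 dB), φ = 85.1°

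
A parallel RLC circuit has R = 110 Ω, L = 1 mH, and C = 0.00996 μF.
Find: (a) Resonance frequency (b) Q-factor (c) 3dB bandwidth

Step 1 — Resonance: ω₀ = 1/√(LC) = 1/√(0.001·9.96e-09) = 3.169e+05 rad/s.
Step 2 — f₀ = ω₀/(2π) = 5.043e+04 Hz.
Step 3 — Parallel Q: Q = R/(ω₀L) = 110/(3.169e+05·0.001) = 0.3472.
Step 4 — Bandwidth: Δω = ω₀/Q = 9.127e+05 rad/s; BW = Δω/(2π) = 1.453e+05 Hz.

(a) f₀ = 5.043e+04 Hz  (b) Q = 0.3472  (c) BW = 1.453e+05 Hz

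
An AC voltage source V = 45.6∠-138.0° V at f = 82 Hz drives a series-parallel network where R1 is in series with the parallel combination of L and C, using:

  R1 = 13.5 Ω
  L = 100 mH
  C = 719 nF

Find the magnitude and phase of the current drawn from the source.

Step 1 — Angular frequency: ω = 2π·f = 2π·82 = 515.2 rad/s.
Step 2 — Component impedances:
  R1: Z = R = 13.5 Ω
  L: Z = jωL = j·515.2·0.1 = 0 + j51.52 Ω
  C: Z = 1/(jωC) = -j/(ω·C) = 0 - j2699 Ω
Step 3 — Parallel branch: L || C = 1/(1/L + 1/C) = 0 + j52.52 Ω.
Step 4 — Series with R1: Z_total = R1 + (L || C) = 13.5 + j52.52 Ω = 54.23∠75.6° Ω.
Step 5 — Source phasor: V = 45.6∠-138.0° V = -33.89 - j30.51 V.
Step 6 — Ohm's law: I = V / Z_total = (-33.89 - j30.51) / (13.5 + j52.52) = -0.7005 + j0.4651 A.
Step 7 — Convert to polar: |I| = 0.8408 A, ∠I = 146.4°.

I = 0.8408∠146.4° A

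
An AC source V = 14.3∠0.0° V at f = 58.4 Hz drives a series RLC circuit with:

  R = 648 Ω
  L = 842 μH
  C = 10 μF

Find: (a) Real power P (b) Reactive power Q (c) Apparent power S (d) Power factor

Step 1 — Angular frequency: ω = 2π·f = 2π·58.4 = 366.9 rad/s.
Step 2 — Component impedances:
  R: Z = R = 648 Ω
  L: Z = jωL = j·366.9·0.000842 = 0 + j0.309 Ω
  C: Z = 1/(jωC) = -j/(ω·C) = 0 - j272.5 Ω
Step 3 — Series combination: Z_total = R + L + C = 648 - j272.2 Ω = 702.9∠-22.8° Ω.
Step 4 — Source phasor: V = 14.3∠0.0° V = 14.3 V.
Step 5 — Current: I = V / Z = 0.01876 + j0.00788 A = 0.02035∠22.8° A.
Step 6 — Complex power: S = V·I* = 0.2682 - j0.1127 VA.
Step 7 — Real power: P = Re(S) = 0.2682 W.
Step 8 — Reactive power: Q = Im(S) = -0.1127 VAR.
Step 9 — Apparent power: |S| = 0.2909 VA.
Step 10 — Power factor: PF = P/|S| = 0.922 (leading).

(a) P = 0.2682 W  (b) Q = -0.1127 VAR  (c) S = 0.2909 VA  (d) PF = 0.922 (leading)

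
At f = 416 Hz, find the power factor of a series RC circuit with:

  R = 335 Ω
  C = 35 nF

Step 1 — Angular frequency: ω = 2π·f = 2π·416 = 2614 rad/s.
Step 2 — Component impedances:
  R: Z = R = 335 Ω
  C: Z = 1/(jωC) = -j/(ω·C) = 0 - j1.093e+04 Ω
Step 3 — Series combination: Z_total = R + C = 335 - j1.093e+04 Ω = 1.094e+04∠-88.2° Ω.
Step 4 — Power factor: PF = cos(φ) = Re(Z)/|Z| = 335/10936 = 0.03063.
Step 5 — Type: Im(Z) = -1.093e+04 ⇒ leading (phase φ = -88.2°).

PF = 0.03063 (leading, φ = -88.2°)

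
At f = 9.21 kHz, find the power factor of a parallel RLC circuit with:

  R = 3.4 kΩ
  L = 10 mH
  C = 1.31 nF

Step 1 — Angular frequency: ω = 2π·f = 2π·9210 = 5.787e+04 rad/s.
Step 2 — Component impedances:
  R: Z = R = 3400 Ω
  L: Z = jωL = j·5.787e+04·0.01 = 0 + j578.7 Ω
  C: Z = 1/(jωC) = -j/(ω·C) = 0 - j1.319e+04 Ω
Step 3 — Parallel combination: 1/Z_total = 1/R + 1/L + 1/C; Z_total = 104.4 + j586.6 Ω = 595.9∠79.9° Ω.
Step 4 — Power factor: PF = cos(φ) = Re(Z)/|Z| = 104.43/595.86 = 0.1753.
Step 5 — Type: Im(Z) = 586.6 ⇒ lagging (phase φ = 79.9°).

PF = 0.1753 (lagging, φ = 79.9°)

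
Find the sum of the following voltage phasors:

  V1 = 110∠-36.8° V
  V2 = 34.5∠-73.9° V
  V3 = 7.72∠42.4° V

Step 1 — Convert each phasor to rectangular form:
  V1 = 110·(cos(-36.8°) + j·sin(-36.8°)) = 88.08 - j65.89 V
  V2 = 34.5·(cos(-73.9°) + j·sin(-73.9°)) = 9.567 - j33.15 V
  V3 = 7.72·(cos(42.4°) + j·sin(42.4°)) = 5.701 + j5.206 V
Step 2 — Sum components: V_total = 103.3 - j93.83 V.
Step 3 — Convert to polar: |V_total| = 139.6 V, ∠V_total = -42.2°.

V_total = 139.6∠-42.2° V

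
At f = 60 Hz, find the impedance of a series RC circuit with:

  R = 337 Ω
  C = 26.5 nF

Step 1 — Angular frequency: ω = 2π·f = 2π·60 = 377 rad/s.
Step 2 — Component impedances:
  R: Z = R = 337 Ω
  C: Z = 1/(jωC) = -j/(ω·C) = 0 - j1.001e+05 Ω
Step 3 — Series combination: Z_total = R + C = 337 - j1.001e+05 Ω = 1.001e+05∠-89.8° Ω.

Z = 337 - j1.001e+05 Ω = 1.001e+05∠-89.8° Ω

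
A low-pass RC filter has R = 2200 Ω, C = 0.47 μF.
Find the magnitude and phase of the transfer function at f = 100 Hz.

Step 1 — Angular frequency: ω = 2π·100 = 628.3 rad/s.
Step 2 — Transfer function: H(jω) = 1/(1 + jωRC).
Step 3 — Denominator: 1 + jωRC = 1 + j·628.3·2200·4.7e-07 = 1 + j0.6497.
Step 4 — H = 0.7032 - j0.4569.
Step 5 — Magnitude: |H| = 0.8386 (-1.5 dB); phase: φ = -33.0°.

|H| = 0.8386 (-1.5 dB), φ = -33.0°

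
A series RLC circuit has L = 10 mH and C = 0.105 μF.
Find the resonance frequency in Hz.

Step 1 — Resonance condition Im(Z)=0 gives ω₀ = 1/√(LC).
Step 2 — ω₀ = 1/√(0.01·1.05e-07) = 3.086e+04 rad/s.
Step 3 — f₀ = ω₀/(2π) = 4912 Hz.

f₀ = 4912 Hz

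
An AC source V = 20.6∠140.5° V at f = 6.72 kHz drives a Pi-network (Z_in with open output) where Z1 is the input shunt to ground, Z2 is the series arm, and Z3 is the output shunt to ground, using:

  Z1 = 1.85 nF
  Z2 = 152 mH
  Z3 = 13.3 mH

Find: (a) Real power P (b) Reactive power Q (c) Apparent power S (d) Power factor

Step 1 — Angular frequency: ω = 2π·f = 2π·6720 = 4.222e+04 rad/s.
Step 2 — Component impedances:
  Z1: Z = 1/(jωC) = -j/(ω·C) = 0 - j1.28e+04 Ω
  Z2: Z = jωL = j·4.222e+04·0.152 = 0 + j6418 Ω
  Z3: Z = jωL = j·4.222e+04·0.0133 = 0 + j561.6 Ω
Step 3 — With open output, the series arm Z2 and the output shunt Z3 appear in series to ground: Z2 + Z3 = 0 + j6979 Ω.
Step 4 — Parallel with input shunt Z1: Z_in = Z1 || (Z2 + Z3) = 0 + j1.535e+04 Ω = 1.535e+04∠90.0° Ω.
Step 5 — Source phasor: V = 20.6∠140.5° V = -15.9 + j13.1 V.
Step 6 — Current: I = V / Z = 0.0008539 + j0.001036 A = 0.001342∠50.5° A.
Step 7 — Complex power: S = V·I* = 0 + j0.02765 VA.
Step 8 — Real power: P = Re(S) = 0 W.
Step 9 — Reactive power: Q = Im(S) = 0.02765 VAR.
Step 10 — Apparent power: |S| = 0.02765 VA.
Step 11 — Power factor: PF = P/|S| = 0 (lagging).

(a) P = 0 W  (b) Q = 0.02765 VAR  (c) S = 0.02765 VA  (d) PF = 0 (lagging)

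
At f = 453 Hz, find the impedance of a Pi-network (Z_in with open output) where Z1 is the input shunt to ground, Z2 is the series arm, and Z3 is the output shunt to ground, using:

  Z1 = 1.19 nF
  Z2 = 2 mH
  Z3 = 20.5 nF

Step 1 — Angular frequency: ω = 2π·f = 2π·453 = 2846 rad/s.
Step 2 — Component impedances:
  Z1: Z = 1/(jωC) = -j/(ω·C) = 0 - j2.952e+05 Ω
  Z2: Z = jωL = j·2846·0.002 = 0 + j5.693 Ω
  Z3: Z = 1/(jωC) = -j/(ω·C) = 0 - j1.714e+04 Ω
Step 3 — With open output, the series arm Z2 and the output shunt Z3 appear in series to ground: Z2 + Z3 = 0 - j1.713e+04 Ω.
Step 4 — Parallel with input shunt Z1: Z_in = Z1 || (Z2 + Z3) = 0 - j1.619e+04 Ω = 1.619e+04∠-90.0° Ω.

Z = 0 - j1.619e+04 Ω = 1.619e+04∠-90.0° Ω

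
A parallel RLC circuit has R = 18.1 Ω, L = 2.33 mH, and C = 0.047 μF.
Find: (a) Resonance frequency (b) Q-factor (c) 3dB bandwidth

Step 1 — Resonance: ω₀ = 1/√(LC) = 1/√(0.00233·4.7e-08) = 9.556e+04 rad/s.
Step 2 — f₀ = ω₀/(2π) = 1.521e+04 Hz.
Step 3 — Parallel Q: Q = R/(ω₀L) = 18.1/(9.556e+04·0.00233) = 0.08129.
Step 4 — Bandwidth: Δω = ω₀/Q = 1.176e+06 rad/s; BW = Δω/(2π) = 1.871e+05 Hz.

(a) f₀ = 1.521e+04 Hz  (b) Q = 0.08129  (c) BW = 1.871e+05 Hz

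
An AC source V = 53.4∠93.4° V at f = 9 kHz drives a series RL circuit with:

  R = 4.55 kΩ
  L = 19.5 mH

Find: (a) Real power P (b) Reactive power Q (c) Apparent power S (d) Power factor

Step 1 — Angular frequency: ω = 2π·f = 2π·9000 = 5.655e+04 rad/s.
Step 2 — Component impedances:
  R: Z = R = 4550 Ω
  L: Z = jωL = j·5.655e+04·0.0195 = 0 + j1103 Ω
Step 3 — Series combination: Z_total = R + L = 4550 + j1103 Ω = 4682∠13.6° Ω.
Step 4 — Source phasor: V = 53.4∠93.4° V = -3.167 + j53.31 V.
Step 5 — Current: I = V / Z = 0.002024 + j0.01122 A = 0.01141∠79.8° A.
Step 6 — Complex power: S = V·I* = 0.5919 + j0.1435 VA.
Step 7 — Real power: P = Re(S) = 0.5919 W.
Step 8 — Reactive power: Q = Im(S) = 0.1435 VAR.
Step 9 — Apparent power: |S| = 0.6091 VA.
Step 10 — Power factor: PF = P/|S| = 0.9719 (lagging).

(a) P = 0.5919 W  (b) Q = 0.1435 VAR  (c) S = 0.6091 VA  (d) PF = 0.9719 (lagging)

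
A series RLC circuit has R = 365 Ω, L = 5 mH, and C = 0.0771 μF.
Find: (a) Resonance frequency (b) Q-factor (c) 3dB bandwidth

Step 1 — Resonance: ω₀ = 1/√(LC) = 1/√(0.005·7.71e-08) = 5.093e+04 rad/s.
Step 2 — f₀ = ω₀/(2π) = 8106 Hz.
Step 3 — Series Q: Q = ω₀L/R = 5.093e+04·0.005/365 = 0.6977.
Step 4 — Bandwidth: Δω = ω₀/Q = 7.3e+04 rad/s; BW = Δω/(2π) = 1.162e+04 Hz.

(a) f₀ = 8106 Hz  (b) Q = 0.6977  (c) BW = 1.162e+04 Hz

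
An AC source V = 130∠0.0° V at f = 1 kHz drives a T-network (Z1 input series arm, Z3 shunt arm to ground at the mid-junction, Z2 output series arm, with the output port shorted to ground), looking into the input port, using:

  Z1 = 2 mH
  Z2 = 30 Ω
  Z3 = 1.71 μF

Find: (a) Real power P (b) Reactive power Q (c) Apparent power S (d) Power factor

Step 1 — Angular frequency: ω = 2π·f = 2π·1000 = 6283 rad/s.
Step 2 — Component impedances:
  Z1: Z = jωL = j·6283·0.002 = 0 + j12.57 Ω
  Z2: Z = R = 30 Ω
  Z3: Z = 1/(jωC) = -j/(ω·C) = 0 - j93.07 Ω
Step 3 — With the output port shorted to ground, the output series arm Z2 runs from the junction to ground; the shunt arm Z3 also runs from the junction to ground. They appear in parallel: Z3 || Z2 = 27.18 - j8.76 Ω.
Step 4 — Series with input arm Z1: Z_in = Z1 + (Z3 || Z2) = 27.18 + j3.807 Ω = 27.44∠8.0° Ω.
Step 5 — Source phasor: V = 130∠0.0° V = 130 V.
Step 6 — Current: I = V / Z = 4.691 - j0.6571 A = 4.737∠-8.0° A.
Step 7 — Complex power: S = V·I* = 609.9 + j85.43 VA.
Step 8 — Real power: P = Re(S) = 609.9 W.
Step 9 — Reactive power: Q = Im(S) = 85.43 VAR.
Step 10 — Apparent power: |S| = 615.8 VA.
Step 11 — Power factor: PF = P/|S| = 0.9903 (lagging).

(a) P = 609.9 W  (b) Q = 85.43 VAR  (c) S = 615.8 VA  (d) PF = 0.9903 (lagging)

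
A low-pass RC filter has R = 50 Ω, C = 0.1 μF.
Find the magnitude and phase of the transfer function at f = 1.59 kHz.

Step 1 — Angular frequency: ω = 2π·1590 = 9990 rad/s.
Step 2 — Transfer function: H(jω) = 1/(1 + jωRC).
Step 3 — Denominator: 1 + jωRC = 1 + j·9990·50·1e-07 = 1 + j0.04995.
Step 4 — H = 0.9975 - j0.04983.
Step 5 — Magnitude: |H| = 0.9988 (-0.0 dB); phase: φ = -2.9°.

|H| = 0.9988 (-0.0 dB), φ = -2.9°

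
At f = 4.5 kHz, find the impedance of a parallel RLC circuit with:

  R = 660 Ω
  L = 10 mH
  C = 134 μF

Step 1 — Angular frequency: ω = 2π·f = 2π·4500 = 2.827e+04 rad/s.
Step 2 — Component impedances:
  R: Z = R = 660 Ω
  L: Z = jωL = j·2.827e+04·0.01 = 0 + j282.7 Ω
  C: Z = 1/(jωC) = -j/(ω·C) = 0 - j0.2639 Ω
Step 3 — Parallel combination: 1/Z_total = 1/R + 1/L + 1/C; Z_total = 0.0001057 - j0.2642 Ω = 0.2642∠-90.0° Ω.

Z = 0.0001057 - j0.2642 Ω = 0.2642∠-90.0° Ω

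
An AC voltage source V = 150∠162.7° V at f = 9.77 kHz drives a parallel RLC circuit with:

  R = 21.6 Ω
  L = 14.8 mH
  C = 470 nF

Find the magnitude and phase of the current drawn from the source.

Step 1 — Angular frequency: ω = 2π·f = 2π·9770 = 6.139e+04 rad/s.
Step 2 — Component impedances:
  R: Z = R = 21.6 Ω
  L: Z = jωL = j·6.139e+04·0.0148 = 0 + j908.5 Ω
  C: Z = 1/(jωC) = -j/(ω·C) = 0 - j34.66 Ω
Step 3 — Parallel combination: 1/Z_total = 1/R + 1/L + 1/C; Z_total = 15.89 - j9.525 Ω = 18.53∠-30.9° Ω.
Step 4 — Source phasor: V = 150∠162.7° V = -143.2 + j44.61 V.
Step 5 — Ohm's law: I = V / Z_total = (-143.2 + j44.61) / (15.89 - j9.525) = -7.868 - j1.909 A.
Step 6 — Convert to polar: |I| = 8.096 A, ∠I = -166.4°.

I = 8.096∠-166.4° A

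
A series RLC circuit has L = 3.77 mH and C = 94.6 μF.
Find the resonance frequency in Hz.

Step 1 — Resonance condition Im(Z)=0 gives ω₀ = 1/√(LC).
Step 2 — ω₀ = 1/√(0.00377·9.46e-05) = 1674 rad/s.
Step 3 — f₀ = ω₀/(2π) = 266.5 Hz.

f₀ = 266.5 Hz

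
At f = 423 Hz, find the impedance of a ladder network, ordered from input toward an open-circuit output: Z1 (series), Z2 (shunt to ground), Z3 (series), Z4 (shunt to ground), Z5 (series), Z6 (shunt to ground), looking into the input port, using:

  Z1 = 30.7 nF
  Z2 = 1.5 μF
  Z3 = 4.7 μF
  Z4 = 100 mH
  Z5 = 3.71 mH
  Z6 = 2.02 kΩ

Step 1 — Angular frequency: ω = 2π·f = 2π·423 = 2658 rad/s.
Step 2 — Component impedances:
  Z1: Z = 1/(jωC) = -j/(ω·C) = 0 - j1.226e+04 Ω
  Z2: Z = 1/(jωC) = -j/(ω·C) = 0 - j250.8 Ω
  Z3: Z = 1/(jωC) = -j/(ω·C) = 0 - j80.05 Ω
  Z4: Z = jωL = j·2658·0.1 = 0 + j265.8 Ω
  Z5: Z = jωL = j·2658·0.00371 = 0 + j9.86 Ω
  Z6: Z = R = 2020 Ω
Step 3 — Ladder network (open output): work backward from the far end, alternating series and parallel combinations. Z_in = 357 - j1.178e+04 Ω = 1.179e+04∠-88.3° Ω.

Z = 357 - j1.178e+04 Ω = 1.179e+04∠-88.3° Ω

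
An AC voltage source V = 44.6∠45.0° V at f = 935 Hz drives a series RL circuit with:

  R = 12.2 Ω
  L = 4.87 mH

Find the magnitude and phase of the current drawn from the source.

Step 1 — Angular frequency: ω = 2π·f = 2π·935 = 5875 rad/s.
Step 2 — Component impedances:
  R: Z = R = 12.2 Ω
  L: Z = jωL = j·5875·0.00487 = 0 + j28.61 Ω
Step 3 — Series combination: Z_total = R + L = 12.2 + j28.61 Ω = 31.1∠66.9° Ω.
Step 4 — Source phasor: V = 44.6∠45.0° V = 31.54 + j31.54 V.
Step 5 — Ohm's law: I = V / Z_total = (31.54 + j31.54) / (12.2 + j28.61) = 1.33 - j0.535 A.
Step 6 — Convert to polar: |I| = 1.434 A, ∠I = -21.9°.

I = 1.434∠-21.9° A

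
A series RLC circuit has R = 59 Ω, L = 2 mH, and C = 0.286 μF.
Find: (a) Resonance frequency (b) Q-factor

Step 1 — Resonance condition Im(Z)=0 gives ω₀ = 1/√(LC).
Step 2 — ω₀ = 1/√(0.002·2.86e-07) = 4.181e+04 rad/s.
Step 3 — f₀ = ω₀/(2π) = 6655 Hz.
Step 4 — Series Q: Q = ω₀L/R = 4.181e+04·0.002/59 = 1.417.

(a) f₀ = 6655 Hz  (b) Q = 1.417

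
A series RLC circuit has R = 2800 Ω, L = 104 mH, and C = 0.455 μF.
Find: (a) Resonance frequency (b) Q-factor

Step 1 — Resonance condition Im(Z)=0 gives ω₀ = 1/√(LC).
Step 2 — ω₀ = 1/√(0.104·4.55e-07) = 4597 rad/s.
Step 3 — f₀ = ω₀/(2π) = 731.6 Hz.
Step 4 — Series Q: Q = ω₀L/R = 4597·0.104/2800 = 0.1707.

(a) f₀ = 731.6 Hz  (b) Q = 0.1707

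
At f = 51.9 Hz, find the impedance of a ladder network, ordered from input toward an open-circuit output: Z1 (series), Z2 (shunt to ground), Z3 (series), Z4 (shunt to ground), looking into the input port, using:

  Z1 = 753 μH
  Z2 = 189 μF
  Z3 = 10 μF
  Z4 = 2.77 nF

Step 1 — Angular frequency: ω = 2π·f = 2π·51.9 = 326.1 rad/s.
Step 2 — Component impedances:
  Z1: Z = jωL = j·326.1·0.000753 = 0 + j0.2456 Ω
  Z2: Z = 1/(jωC) = -j/(ω·C) = 0 - j16.23 Ω
  Z3: Z = 1/(jωC) = -j/(ω·C) = 0 - j306.7 Ω
  Z4: Z = 1/(jωC) = -j/(ω·C) = 0 - j1.107e+06 Ω
Step 3 — Ladder network (open output): work backward from the far end, alternating series and parallel combinations. Z_in = 0 - j15.98 Ω = 15.98∠-90.0° Ω.

Z = 0 - j15.98 Ω = 15.98∠-90.0° Ω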